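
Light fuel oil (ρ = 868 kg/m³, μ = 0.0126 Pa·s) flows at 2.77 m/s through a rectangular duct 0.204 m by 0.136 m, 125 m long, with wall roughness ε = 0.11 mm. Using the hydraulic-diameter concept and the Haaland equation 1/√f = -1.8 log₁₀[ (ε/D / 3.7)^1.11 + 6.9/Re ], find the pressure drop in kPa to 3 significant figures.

ΔP ≈ 63.0 kPa

Hydraulic diameter D_h = 4A/P = 4·(0.204·0.136)/(2·(0.204+0.136)) = 0.111/0.68 = 0.1632 m.
Re = ρVD_h/μ = 868·2.77·0.1632/0.0126 = 3.114e+04.
ε/D_h = 0.00011/0.1632 = 0.000674; Haaland gives 1/√f = -1.8 log₁₀[7.07e-05+0.000222] = 6.362, so f = 0.02471.
ΔP = f(L/D_h)(ρV²/2) = 0.02471·125/0.1632·3330 = 6.302e+04 Pa.
ΔP = 63.0 kPa.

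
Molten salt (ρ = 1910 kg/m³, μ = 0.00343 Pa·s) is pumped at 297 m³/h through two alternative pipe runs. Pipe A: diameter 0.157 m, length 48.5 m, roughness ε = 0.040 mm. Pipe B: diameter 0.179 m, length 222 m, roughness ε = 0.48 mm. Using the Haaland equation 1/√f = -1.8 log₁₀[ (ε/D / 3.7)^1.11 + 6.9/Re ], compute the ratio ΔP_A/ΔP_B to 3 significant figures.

Pipe A: V = Q/A = 0.0825/0.01936 = 4.262 m/s; Re = 3.726e+05; ε/D = 0.000255; Haaland → f = 0.01615; ΔP_A = f(L/D)(ρV²/2) = 8.653e+04 Pa.
Pipe B: V = Q/A = 0.0825/0.02516 = 3.278 m/s; Re = 3.268e+05; ε/D = 0.00268; Haaland → f = 0.02581; ΔP_B = f(L/D)(ρV²/2) = 3.286e+05 Pa.
ΔP_A/ΔP_B = 8.653e+04/3.286e+05 = 0.263.

ΔP_A/ΔP_B ≈ 0.263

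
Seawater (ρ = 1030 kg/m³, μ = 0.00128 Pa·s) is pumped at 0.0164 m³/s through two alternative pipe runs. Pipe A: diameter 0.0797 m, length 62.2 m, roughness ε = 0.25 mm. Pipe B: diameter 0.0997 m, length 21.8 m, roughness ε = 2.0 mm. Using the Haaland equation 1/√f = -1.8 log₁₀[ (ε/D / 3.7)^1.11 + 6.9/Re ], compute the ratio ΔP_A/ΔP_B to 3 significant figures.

Pipe A: V = Q/A = 0.0164/0.004989 = 3.287 m/s; Re = 2.108e+05; ε/D = 0.00314; Haaland → f = 0.0271; ΔP_A = f(L/D)(ρV²/2) = 1.177e+05 Pa.
Pipe B: V = Q/A = 0.0164/0.007807 = 2.101 m/s; Re = 1.685e+05; ε/D = 0.0201; Haaland → f = 0.04902; ΔP_B = f(L/D)(ρV²/2) = 2.436e+04 Pa.
ΔP_A/ΔP_B = 1.177e+05/2.436e+04 = 4.83.

ΔP_A/ΔP_B ≈ 4.83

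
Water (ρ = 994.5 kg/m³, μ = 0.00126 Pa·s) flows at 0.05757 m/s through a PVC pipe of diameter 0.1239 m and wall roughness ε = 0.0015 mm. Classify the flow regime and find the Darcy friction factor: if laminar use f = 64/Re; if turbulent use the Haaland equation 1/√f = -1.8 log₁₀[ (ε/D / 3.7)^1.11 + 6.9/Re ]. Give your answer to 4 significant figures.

Re = ρVD/μ = 994.5·0.05757·0.1239/0.00126 = 5630.
Re > 4000 → turbulent. ε/D = 1.5e-06/0.1239 = 1.21e-05; Haaland: 1/√f = -1.8 log₁₀[8.16e-07 + 0.00123] = 5.24, so f = 0.03641.

f ≈ 0.03641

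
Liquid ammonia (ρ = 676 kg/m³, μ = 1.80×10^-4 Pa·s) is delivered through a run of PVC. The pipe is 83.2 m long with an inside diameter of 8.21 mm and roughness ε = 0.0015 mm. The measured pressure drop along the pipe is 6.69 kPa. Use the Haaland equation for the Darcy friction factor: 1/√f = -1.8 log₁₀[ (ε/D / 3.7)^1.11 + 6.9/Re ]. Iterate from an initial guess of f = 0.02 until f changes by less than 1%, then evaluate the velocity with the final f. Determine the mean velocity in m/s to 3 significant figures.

Rearranging Darcy-Weisbach: V = √(2·ΔP·D/(f·L·ρ)). With ε/D = 1.5e-06/0.00821 = 0.000183, iterate starting from f = 0.02:
  f = 0.02 → V = √(2·6690·0.00821/(0.02·83.2·676)) = 0.3125 m/s; Re = ρVD/μ = 9635; f → 0.0314
  f = 0.0314 → V = 0.2494 m/s; Re = 7690; f → 0.03342
  f = 0.03342 → V = 0.2418 m/s; Re = 7454; f → 0.03371
Converged (Δf/f < 1%). With the final f = 0.03371: V = √(2·6690·0.00821/(0.03371·83.2·676)) = 0.2407 m/s.

V ≈ 0.241 m/s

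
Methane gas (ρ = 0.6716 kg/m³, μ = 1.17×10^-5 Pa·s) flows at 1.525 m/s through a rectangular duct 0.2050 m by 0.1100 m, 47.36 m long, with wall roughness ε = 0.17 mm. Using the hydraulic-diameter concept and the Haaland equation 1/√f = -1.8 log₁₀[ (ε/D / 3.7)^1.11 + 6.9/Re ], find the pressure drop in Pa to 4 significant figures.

ΔP ≈ 7.956 Pa

Hydraulic diameter D_h = 4A/P = 4·(0.205·0.11)/(2·(0.205+0.11)) = 0.0902/0.63 = 0.1432 m.
Re = ρVD_h/μ = 0.6716·1.525·0.1432/1.17e-05 = 1.253e+04.
ε/D_h = 0.00017/0.1432 = 0.00119; Haaland gives 1/√f = -1.8 log₁₀[0.000132+0.000551] = 5.698, so f = 0.0308.
ΔP = f(L/D_h)(ρV²/2) = 0.0308·47.36/0.1432·0.7809 = 7.956 Pa.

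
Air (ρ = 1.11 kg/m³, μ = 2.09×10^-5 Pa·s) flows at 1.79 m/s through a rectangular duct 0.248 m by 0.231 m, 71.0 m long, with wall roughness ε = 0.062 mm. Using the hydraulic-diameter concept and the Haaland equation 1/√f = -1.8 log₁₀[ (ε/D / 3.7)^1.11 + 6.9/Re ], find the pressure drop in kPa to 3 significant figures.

Hydraulic diameter D_h = 4A/P = 4·(0.248·0.231)/(2·(0.248+0.231)) = 0.2292/0.958 = 0.2392 m.
Re = ρVD_h/μ = 1.11·1.79·0.2392/2.09e-05 = 2.274e+04.
ε/D_h = 6.2e-05/0.2392 = 0.000259; Haaland gives 1/√f = -1.8 log₁₀[2.45e-05+0.000303] = 6.272, so f = 0.02542.
ΔP = f(L/D_h)(ρV²/2) = 0.02542·71/0.2392·1.778 = 13.42 Pa.
ΔP = 0.0134 kPa.

ΔP ≈ 0.0134 kPa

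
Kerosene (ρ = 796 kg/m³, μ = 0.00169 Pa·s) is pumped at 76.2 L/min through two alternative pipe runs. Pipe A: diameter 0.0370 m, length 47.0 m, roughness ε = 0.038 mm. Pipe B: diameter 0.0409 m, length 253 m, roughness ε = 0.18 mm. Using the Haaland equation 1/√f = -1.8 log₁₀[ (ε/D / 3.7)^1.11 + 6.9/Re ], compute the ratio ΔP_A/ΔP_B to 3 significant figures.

ΔP_A/ΔP_B ≈ 0.251

Pipe A: V = Q/A = 0.00127/0.001075 = 1.181 m/s; Re = 2.058e+04; ε/D = 0.00103; Haaland → f = 0.02752; ΔP_A = f(L/D)(ρV²/2) = 1.941e+04 Pa.
Pipe B: V = Q/A = 0.00127/0.001314 = 0.9666 m/s; Re = 1.862e+04; ε/D = 0.0044; Haaland → f = 0.03366; ΔP_B = f(L/D)(ρV²/2) = 7.744e+04 Pa.
ΔP_A/ΔP_B = 1.941e+04/7.744e+04 = 0.251.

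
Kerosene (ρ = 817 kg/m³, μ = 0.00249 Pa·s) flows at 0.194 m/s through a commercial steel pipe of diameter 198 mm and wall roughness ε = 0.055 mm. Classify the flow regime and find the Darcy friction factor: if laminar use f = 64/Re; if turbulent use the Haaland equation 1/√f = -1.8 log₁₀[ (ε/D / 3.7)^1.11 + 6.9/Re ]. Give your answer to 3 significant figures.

Re = ρVD/μ = 817·0.194·0.198/0.00249 = 1.26e+04.
Re > 4000 → turbulent. ε/D = 5.5e-05/0.198 = 0.000278; Haaland: 1/√f = -1.8 log₁₀[2.64e-05 + 0.000547] = 5.834, so f = 0.02938.

f ≈ 0.0294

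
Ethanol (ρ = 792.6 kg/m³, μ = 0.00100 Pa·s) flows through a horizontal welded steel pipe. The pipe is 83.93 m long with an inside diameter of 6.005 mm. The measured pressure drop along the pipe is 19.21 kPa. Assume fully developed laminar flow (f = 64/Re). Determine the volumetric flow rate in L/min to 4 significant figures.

Q ≈ 0.4383 L/min

For laminar flow, f = 64/Re with Re = ρVD/μ, so Darcy-Weisbach reduces to ΔP = 32μLV/D². Solving for V: V = ΔP·D²/(32μL) = 1.921e+04·(0.006005)²/(32·0.001·83.93) = 0.2579 m/s.
Check: Re = ρVD/μ = 792.6·0.2579·0.006005/0.001 = 1228 < 2300, so the laminar assumption holds.
Q = V·A = 0.2579·(π/4·0.006005²) = 7.305e-06 m³/s = 0.4383 L/min.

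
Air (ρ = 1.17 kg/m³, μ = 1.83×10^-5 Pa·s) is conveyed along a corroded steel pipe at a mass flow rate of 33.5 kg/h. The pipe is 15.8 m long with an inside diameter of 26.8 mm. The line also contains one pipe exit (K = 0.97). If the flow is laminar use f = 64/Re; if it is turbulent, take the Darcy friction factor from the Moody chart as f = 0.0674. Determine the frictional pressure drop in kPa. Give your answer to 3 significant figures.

ṁ = 33.5 kg/h = 33.5/3600 = 0.009306 kg/s.
A = πD²/4 = π(0.0268)²/4 = 0.0005641 m²; mean velocity V = ṁ/(ρA) = 0.009306/(1.17 · 0.0005641) = 14.1 m/s.
Reynolds number Re = ρVD/μ = 1.17 · 14.1 · 0.0268 / 1.83e-05 = 2.416e+04.
Re > 4000 → turbulent; use the Moody-chart value f = 0.0674.
Total minor-loss coefficient ΣK = 1·0.97 = 0.97.
ΔP = [f·L/D + ΣK]·(ρV²/2) = [0.0674·15.8/0.0268 + 0.97]·(1.17·14.1²/2) = [39.74 + 0.97]·116.3 = 4734 Pa.
ΔP = 4734 Pa = 4.73 kPa.

ΔP ≈ 4.73 kPa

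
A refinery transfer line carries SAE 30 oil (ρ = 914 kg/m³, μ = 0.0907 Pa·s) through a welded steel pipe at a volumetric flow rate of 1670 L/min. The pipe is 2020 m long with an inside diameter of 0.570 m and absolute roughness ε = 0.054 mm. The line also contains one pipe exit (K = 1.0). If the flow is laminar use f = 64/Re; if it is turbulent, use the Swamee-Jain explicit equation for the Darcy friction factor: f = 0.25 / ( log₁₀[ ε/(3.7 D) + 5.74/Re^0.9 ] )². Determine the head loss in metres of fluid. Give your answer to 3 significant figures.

h_f ≈ 0.220 m

Q = 1670 L/min = 1670/60000 = 0.02783 m³/s.
Cross-sectional area A = πD²/4 = π(0.57)²/4 = 0.2552 m²; mean velocity V = Q/A = 0.02783/0.2552 = 0.1091 m/s.
Reynolds number Re = ρVD/μ = 914 · 0.1091 · 0.57 / 0.0907 = 626.5.
Re < 2300 → laminar flow, so f = 64/Re = 64/626.5 = 0.1022 (the turbulent correlation is not needed).
Total minor-loss coefficient ΣK = 1·1 = 1.
ΔP = [f·L/D + ΣK]·(ρV²/2) = [0.1022·2020/0.57 + 1]·(914·0.1091²/2) = [362 + 1]·5.437 = 1974 Pa.
Head loss h_f = ΔP/(ρg) = 1974/(914·9.81) = 0.220 m.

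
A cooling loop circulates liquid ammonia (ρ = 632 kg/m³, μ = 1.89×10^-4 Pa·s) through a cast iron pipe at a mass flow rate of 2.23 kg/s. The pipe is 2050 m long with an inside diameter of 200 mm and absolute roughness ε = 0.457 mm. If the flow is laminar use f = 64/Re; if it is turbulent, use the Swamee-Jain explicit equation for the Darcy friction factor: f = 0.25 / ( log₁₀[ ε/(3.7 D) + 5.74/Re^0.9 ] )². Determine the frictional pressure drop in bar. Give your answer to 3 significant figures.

A = πD²/4 = π(0.2)²/4 = 0.03142 m²; mean velocity V = ṁ/(ρA) = 2.23/(632 · 0.03142) = 0.1123 m/s.
Reynolds number Re = ρVD/μ = 632 · 0.1123 · 0.2 / 0.000189 = 7.511e+04.
Re > 4000 → turbulent. Relative roughness ε/D = 0.000457/0.2 = 0.00228. Swamee-Jain: f = 0.25/(log₁₀[0.00228/3.7 + 5.74/7.511e+04^0.9])² = 0.25/(log₁₀[0.000618 + 0.000235])² = 0.25/(-3.069)² = 0.02654.
Darcy-Weisbach: ΔP = f(L/D)(ρV²/2) = 0.02654·(2050/0.2)·(632·0.1123²/2) = 0.02654·1.025e+04·3.986 = 1084 Pa.
ΔP = 1084 Pa = 0.0108 bar.

ΔP ≈ 0.0108 bar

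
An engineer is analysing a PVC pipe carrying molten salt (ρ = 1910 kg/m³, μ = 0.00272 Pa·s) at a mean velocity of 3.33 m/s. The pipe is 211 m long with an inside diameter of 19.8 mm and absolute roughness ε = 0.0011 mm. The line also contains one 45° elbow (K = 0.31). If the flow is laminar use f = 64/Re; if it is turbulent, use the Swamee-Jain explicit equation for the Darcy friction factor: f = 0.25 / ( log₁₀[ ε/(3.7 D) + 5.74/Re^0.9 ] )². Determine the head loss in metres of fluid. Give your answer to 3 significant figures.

Reynolds number Re = ρVD/μ = 1910 · 3.33 · 0.0198 / 0.00272 = 4.63e+04.
Re > 4000 → turbulent. Relative roughness ε/D = 1.1e-06/0.0198 = 5.56e-05. Swamee-Jain: f = 0.25/(log₁₀[5.56e-05/3.7 + 5.74/4.63e+04^0.9])² = 0.25/(log₁₀[1.5e-05 + 0.000363])² = 0.25/(-3.423)² = 0.02134.
Total minor-loss coefficient ΣK = 1·0.31 = 0.31.
ΔP = [f·L/D + ΣK]·(ρV²/2) = [0.02134·211/0.0198 + 0.31]·(1910·3.33²/2) = [227.4 + 0.31]·1.059e+04 = 2.412e+06 Pa.
Head loss h_f = ΔP/(ρg) = 2.412e+06/(1910·9.81) = 129 m.

h_f ≈ 129 m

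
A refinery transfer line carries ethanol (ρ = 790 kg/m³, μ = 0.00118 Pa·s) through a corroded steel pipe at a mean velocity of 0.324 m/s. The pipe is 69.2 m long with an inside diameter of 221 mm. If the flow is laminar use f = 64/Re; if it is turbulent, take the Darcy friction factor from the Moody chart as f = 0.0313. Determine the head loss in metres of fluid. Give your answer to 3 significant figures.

h_f ≈ 0.0524 m

Reynolds number Re = ρVD/μ = 790 · 0.324 · 0.221 / 0.00118 = 4.794e+04.
Re > 4000 → turbulent; use the Moody-chart value f = 0.0313.
Darcy-Weisbach: ΔP = f(L/D)(ρV²/2) = 0.0313·(69.2/0.221)·(790·0.324²/2) = 0.0313·313.1·41.47 = 406.4 Pa.
Head loss h_f = ΔP/(ρg) = 406.4/(790·9.81) = 0.0524 m.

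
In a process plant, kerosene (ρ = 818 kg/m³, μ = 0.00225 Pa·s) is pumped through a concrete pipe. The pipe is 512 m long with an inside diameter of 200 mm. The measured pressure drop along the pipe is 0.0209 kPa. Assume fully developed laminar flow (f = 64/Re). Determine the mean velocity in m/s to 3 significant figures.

For laminar flow, f = 64/Re with Re = ρVD/μ, so Darcy-Weisbach reduces to ΔP = 32μLV/D². Solving for V: V = ΔP·D²/(32μL) = 20.9·(0.2)²/(32·0.00225·512) = 0.02268 m/s.
Check: Re = ρVD/μ = 818·0.02268·0.2/0.00225 = 1649 < 2300, so the laminar assumption holds.

V ≈ 0.0227 m/s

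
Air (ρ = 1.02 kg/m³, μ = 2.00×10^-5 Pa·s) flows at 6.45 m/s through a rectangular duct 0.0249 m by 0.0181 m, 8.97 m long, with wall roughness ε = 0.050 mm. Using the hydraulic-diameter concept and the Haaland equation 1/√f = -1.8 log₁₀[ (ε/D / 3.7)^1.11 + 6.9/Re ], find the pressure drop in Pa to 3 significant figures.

ΔP ≈ 335 Pa

Hydraulic diameter D_h = 4A/P = 4·(0.0249·0.0181)/(2·(0.0249+0.0181)) = 0.001803/0.086 = 0.02096 m.
Re = ρVD_h/μ = 1.02·6.45·0.02096/2e-05 = 6896.
ε/D_h = 5e-05/0.02096 = 0.00239; Haaland gives 1/√f = -1.8 log₁₀[0.000287+0.001] = 5.202, so f = 0.03695.
ΔP = f(L/D_h)(ρV²/2) = 0.03695·8.97/0.02096·21.22 = 335.5 Pa.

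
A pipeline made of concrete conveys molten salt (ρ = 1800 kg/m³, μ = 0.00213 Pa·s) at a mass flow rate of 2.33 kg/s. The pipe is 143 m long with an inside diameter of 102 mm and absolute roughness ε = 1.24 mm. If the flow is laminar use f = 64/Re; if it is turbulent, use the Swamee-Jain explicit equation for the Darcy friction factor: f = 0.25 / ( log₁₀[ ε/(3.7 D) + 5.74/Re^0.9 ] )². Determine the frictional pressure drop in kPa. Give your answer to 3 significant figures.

A = πD²/4 = π(0.102)²/4 = 0.008171 m²; mean velocity V = ṁ/(ρA) = 2.33/(1800 · 0.008171) = 0.1584 m/s.
Reynolds number Re = ρVD/μ = 1800 · 0.1584 · 0.102 / 0.00213 = 1.365e+04.
Re > 4000 → turbulent. Relative roughness ε/D = 0.00124/0.102 = 0.0122. Swamee-Jain: f = 0.25/(log₁₀[0.0122/3.7 + 5.74/1.365e+04^0.9])² = 0.25/(log₁₀[0.00329 + 0.00109])² = 0.25/(-2.359)² = 0.04492.
Darcy-Weisbach: ΔP = f(L/D)(ρV²/2) = 0.04492·(143/0.102)·(1800·0.1584²/2) = 0.04492·1402·22.59 = 1422 Pa.
ΔP = 1422 Pa = 1.42 kPa.

ΔP ≈ 1.42 kPa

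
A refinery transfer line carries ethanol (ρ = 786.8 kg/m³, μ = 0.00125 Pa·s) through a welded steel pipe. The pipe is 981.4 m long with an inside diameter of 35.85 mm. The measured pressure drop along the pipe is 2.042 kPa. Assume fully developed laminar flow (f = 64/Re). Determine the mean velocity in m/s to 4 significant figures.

For laminar flow, f = 64/Re with Re = ρVD/μ, so Darcy-Weisbach reduces to ΔP = 32μLV/D². Solving for V: V = ΔP·D²/(32μL) = 2042·(0.03585)²/(32·0.00125·981.4) = 0.06685 m/s.
Check: Re = ρVD/μ = 786.8·0.06685·0.03585/0.00125 = 1509 < 2300, so the laminar assumption holds.

V ≈ 0.06685 m/s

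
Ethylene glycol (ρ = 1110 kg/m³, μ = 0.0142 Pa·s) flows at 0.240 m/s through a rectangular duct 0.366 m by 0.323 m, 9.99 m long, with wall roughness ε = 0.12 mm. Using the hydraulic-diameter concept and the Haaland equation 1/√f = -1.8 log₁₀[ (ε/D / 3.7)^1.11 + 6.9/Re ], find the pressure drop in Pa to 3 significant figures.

ΔP ≈ 32.9 Pa

Hydraulic diameter D_h = 4A/P = 4·(0.366·0.323)/(2·(0.366+0.323)) = 0.4729/1.378 = 0.3432 m.
Re = ρVD_h/μ = 1110·0.24·0.3432/0.0142 = 6438.
ε/D_h = 0.00012/0.3432 = 0.00035; Haaland gives 1/√f = -1.8 log₁₀[3.41e-05+0.00107] = 5.321, so f = 0.03532.
ΔP = f(L/D_h)(ρV²/2) = 0.03532·9.99/0.3432·31.97 = 32.87 Pa.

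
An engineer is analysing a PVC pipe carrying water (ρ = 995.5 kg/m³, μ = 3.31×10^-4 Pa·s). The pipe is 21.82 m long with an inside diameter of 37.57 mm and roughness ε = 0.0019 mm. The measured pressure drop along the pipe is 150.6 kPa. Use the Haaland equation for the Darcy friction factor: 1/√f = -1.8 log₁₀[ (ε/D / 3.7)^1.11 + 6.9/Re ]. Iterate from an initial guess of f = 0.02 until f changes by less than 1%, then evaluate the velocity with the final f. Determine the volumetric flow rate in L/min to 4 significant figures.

Q ≈ 420.4 L/min

Rearranging Darcy-Weisbach: V = √(2·ΔP·D/(f·L·ρ)). With ε/D = 1.9e-06/0.03757 = 5.06e-05, iterate starting from f = 0.02:
  f = 0.02 → V = √(2·1.506e+05·0.03757/(0.02·21.82·995.5)) = 5.104 m/s; Re = ρVD/μ = 5.767e+05; f → 0.01341
  f = 0.01341 → V = 6.232 m/s; Re = 7.042e+05; f → 0.01306
  f = 0.01306 → V = 6.315 m/s; Re = 7.135e+05; f → 0.01304
Converged (Δf/f < 1%). With the final f = 0.01304: V = √(2·1.506e+05·0.03757/(0.01304·21.82·995.5)) = 6.32 m/s.
Q = V·A = 6.32·(π/4·0.03757²) = 0.007006 m³/s = 420.4 L/min.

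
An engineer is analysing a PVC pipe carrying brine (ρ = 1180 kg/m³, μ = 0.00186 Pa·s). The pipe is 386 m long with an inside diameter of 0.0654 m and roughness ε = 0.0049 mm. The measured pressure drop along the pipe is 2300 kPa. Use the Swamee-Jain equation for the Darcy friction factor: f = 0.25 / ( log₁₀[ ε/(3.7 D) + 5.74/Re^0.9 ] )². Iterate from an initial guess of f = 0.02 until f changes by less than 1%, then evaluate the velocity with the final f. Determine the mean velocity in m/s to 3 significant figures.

V ≈ 6.54 m/s

Rearranging Darcy-Weisbach: V = √(2·ΔP·D/(f·L·ρ)). With ε/D = 4.9e-06/0.0654 = 7.49e-05, iterate starting from f = 0.02:
  f = 0.02 → V = √(2·2.3e+06·0.0654/(0.02·386·1180)) = 5.747 m/s; Re = ρVD/μ = 2.384e+05; f → 0.01574
  f = 0.01574 → V = 6.479 m/s; Re = 2.688e+05; f → 0.01545
  f = 0.01545 → V = 6.539 m/s; Re = 2.713e+05; f → 0.01542
Converged (Δf/f < 1%). With the final f = 0.01542: V = √(2·2.3e+06·0.0654/(0.01542·386·1180)) = 6.544 m/s.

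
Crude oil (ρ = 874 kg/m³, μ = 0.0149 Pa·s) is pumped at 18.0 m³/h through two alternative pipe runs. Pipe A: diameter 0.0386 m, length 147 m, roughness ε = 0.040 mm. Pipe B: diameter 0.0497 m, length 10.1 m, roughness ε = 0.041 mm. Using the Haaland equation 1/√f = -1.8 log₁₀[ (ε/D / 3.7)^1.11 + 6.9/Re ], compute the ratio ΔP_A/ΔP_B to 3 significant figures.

ΔP_A/ΔP_B ≈ 48.7

Pipe A: V = Q/A = 0.005/0.00117 = 4.273 m/s; Re = 9674; ε/D = 0.00104; Haaland → f = 0.03248; ΔP_A = f(L/D)(ρV²/2) = 9.869e+05 Pa.
Pipe B: V = Q/A = 0.005/0.00194 = 2.577 m/s; Re = 7514; ε/D = 0.000825; Haaland → f = 0.03436; ΔP_B = f(L/D)(ρV²/2) = 2.027e+04 Pa.
ΔP_A/ΔP_B = 9.869e+05/2.027e+04 = 48.7.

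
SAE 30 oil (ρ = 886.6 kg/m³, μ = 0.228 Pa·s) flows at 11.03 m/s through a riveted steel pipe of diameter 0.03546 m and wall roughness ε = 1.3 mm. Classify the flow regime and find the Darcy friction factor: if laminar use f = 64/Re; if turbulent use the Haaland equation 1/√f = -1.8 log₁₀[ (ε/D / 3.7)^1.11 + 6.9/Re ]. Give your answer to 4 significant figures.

Re = ρVD/μ = 886.6·11.03·0.03546/0.228 = 1521.
Re < 2300 → laminar, so f = 64/Re = 0.04208 (roughness is irrelevant in laminar flow).

f ≈ 0.04208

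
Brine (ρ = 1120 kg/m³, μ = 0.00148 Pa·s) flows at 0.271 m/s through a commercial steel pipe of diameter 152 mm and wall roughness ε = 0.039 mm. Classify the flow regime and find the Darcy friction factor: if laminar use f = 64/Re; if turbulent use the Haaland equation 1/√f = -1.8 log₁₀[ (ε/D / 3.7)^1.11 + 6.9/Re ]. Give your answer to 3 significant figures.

Re = ρVD/μ = 1120·0.271·0.152/0.00148 = 3.117e+04.
Re > 4000 → turbulent. ε/D = 3.9e-05/0.152 = 0.000257; Haaland: 1/√f = -1.8 log₁₀[2.42e-05 + 0.000221] = 6.498, so f = 0.02368.

f ≈ 0.0237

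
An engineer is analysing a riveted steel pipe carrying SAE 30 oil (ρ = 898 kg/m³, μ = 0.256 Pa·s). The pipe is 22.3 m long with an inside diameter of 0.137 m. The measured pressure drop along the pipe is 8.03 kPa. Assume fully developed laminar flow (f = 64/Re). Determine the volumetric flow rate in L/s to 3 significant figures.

Q ≈ 12.2 L/s

For laminar flow, f = 64/Re with Re = ρVD/μ, so Darcy-Weisbach reduces to ΔP = 32μLV/D². Solving for V: V = ΔP·D²/(32μL) = 8030·(0.137)²/(32·0.256·22.3) = 0.825 m/s.
Check: Re = ρVD/μ = 898·0.825·0.137/0.256 = 396.5 < 2300, so the laminar assumption holds.
Q = V·A = 0.825·(π/4·0.137²) = 0.01216 m³/s = 12.2 L/s.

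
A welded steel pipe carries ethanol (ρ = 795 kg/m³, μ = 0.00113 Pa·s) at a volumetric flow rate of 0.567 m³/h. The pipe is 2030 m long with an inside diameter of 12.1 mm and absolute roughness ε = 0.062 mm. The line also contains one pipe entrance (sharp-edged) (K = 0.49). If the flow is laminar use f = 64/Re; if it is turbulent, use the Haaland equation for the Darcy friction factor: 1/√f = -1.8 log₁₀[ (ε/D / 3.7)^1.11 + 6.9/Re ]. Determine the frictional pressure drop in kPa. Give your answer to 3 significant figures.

ΔP ≈ 4600 kPa

Q = 0.567 m³/h = 0.567/3600 = 0.0001575 m³/s.
Cross-sectional area A = πD²/4 = π(0.0121)²/4 = 0.000115 m²; mean velocity V = Q/A = 0.0001575/0.000115 = 1.37 m/s.
Reynolds number Re = ρVD/μ = 795 · 1.37 · 0.0121 / 0.00113 = 1.166e+04.
Re > 4000 → turbulent. Relative roughness ε/D = 6.2e-05/0.0121 = 0.00512. Haaland: 1/√f = -1.8 log₁₀[(0.00512/3.7)^1.11 + 6.9/1.166e+04] = -1.8 log₁₀[0.000671 + 0.000592] = 5.217, so f = 0.03674.
Total minor-loss coefficient ΣK = 1·0.49 = 0.49.
ΔP = [f·L/D + ΣK]·(ρV²/2) = [0.03674·2030/0.0121 + 0.49]·(795·1.37²/2) = [6163 + 0.49]·745.7 = 4.596e+06 Pa.
ΔP = 4.596e+06 Pa = 4600 kPa.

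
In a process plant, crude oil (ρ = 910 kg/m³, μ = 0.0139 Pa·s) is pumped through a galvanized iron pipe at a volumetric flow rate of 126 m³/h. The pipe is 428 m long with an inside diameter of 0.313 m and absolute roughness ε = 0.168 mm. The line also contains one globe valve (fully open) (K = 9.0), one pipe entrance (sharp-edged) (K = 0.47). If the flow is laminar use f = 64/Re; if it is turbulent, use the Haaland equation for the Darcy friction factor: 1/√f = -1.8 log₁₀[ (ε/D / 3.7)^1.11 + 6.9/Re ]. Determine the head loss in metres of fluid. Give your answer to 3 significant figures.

Q = 126 m³/h = 126/3600 = 0.035 m³/s.
Cross-sectional area A = πD²/4 = π(0.313)²/4 = 0.07694 m²; mean velocity V = Q/A = 0.035/0.07694 = 0.4549 m/s.
Reynolds number Re = ρVD/μ = 910 · 0.4549 · 0.313 / 0.0139 = 9321.
Re > 4000 → turbulent. Relative roughness ε/D = 0.000168/0.313 = 0.000537. Haaland: 1/√f = -1.8 log₁₀[(0.000537/3.7)^1.11 + 6.9/9321] = -1.8 log₁₀[5.49e-05 + 0.00074] = 5.579, so f = 0.03213.
Total minor-loss coefficient ΣK = 1·9 + 1·0.47 = 9.47.
ΔP = [f·L/D + ΣK]·(ρV²/2) = [0.03213·428/0.313 + 9.47]·(910·0.4549²/2) = [43.93 + 9.47]·94.14 = 5027 Pa.
Head loss h_f = ΔP/(ρg) = 5027/(910·9.81) = 0.563 m.

h_f ≈ 0.563 m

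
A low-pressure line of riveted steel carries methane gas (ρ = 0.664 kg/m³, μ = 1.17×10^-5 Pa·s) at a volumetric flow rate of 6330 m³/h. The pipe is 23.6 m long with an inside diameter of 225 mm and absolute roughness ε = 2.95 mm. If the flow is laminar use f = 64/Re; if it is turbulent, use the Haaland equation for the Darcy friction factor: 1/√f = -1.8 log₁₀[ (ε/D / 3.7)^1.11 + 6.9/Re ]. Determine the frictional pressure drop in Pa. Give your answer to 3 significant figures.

ΔP ≈ 2850 Pa

Q = 6330 m³/h = 6330/3600 = 1.758 m³/s.
Cross-sectional area A = πD²/4 = π(0.225)²/4 = 0.03976 m²; mean velocity V = Q/A = 1.758/0.03976 = 44.22 m/s.
Reynolds number Re = ρVD/μ = 0.664 · 44.22 · 0.225 / 1.17e-05 = 5.647e+05.
Re > 4000 → turbulent. Relative roughness ε/D = 0.00295/0.225 = 0.0131. Haaland: 1/√f = -1.8 log₁₀[(0.0131/3.7)^1.11 + 6.9/5.647e+05] = -1.8 log₁₀[0.0019 + 1.22e-05] = 4.891, so f = 0.0418.
Darcy-Weisbach: ΔP = f(L/D)(ρV²/2) = 0.0418·(23.6/0.225)·(0.664·44.22²/2) = 0.0418·104.9·649.3 = 2847 Pa.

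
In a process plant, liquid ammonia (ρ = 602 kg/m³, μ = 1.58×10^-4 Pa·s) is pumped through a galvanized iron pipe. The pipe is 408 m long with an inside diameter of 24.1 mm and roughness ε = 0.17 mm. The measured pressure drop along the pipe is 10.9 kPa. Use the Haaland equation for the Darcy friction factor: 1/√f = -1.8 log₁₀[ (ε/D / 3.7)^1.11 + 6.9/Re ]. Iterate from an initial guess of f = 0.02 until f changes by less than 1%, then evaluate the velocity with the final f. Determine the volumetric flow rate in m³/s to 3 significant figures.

Q ≈ 1.10×10^-4 m³/s

Rearranging Darcy-Weisbach: V = √(2·ΔP·D/(f·L·ρ)). With ε/D = 0.00017/0.0241 = 0.00705, iterate starting from f = 0.02:
  f = 0.02 → V = √(2·1.09e+04·0.0241/(0.02·408·602)) = 0.327 m/s; Re = ρVD/μ = 3.003e+04; f → 0.03606
  f = 0.03606 → V = 0.2435 m/s; Re = 2.236e+04; f → 0.03676
  f = 0.03676 → V = 0.2412 m/s; Re = 2.215e+04; f → 0.03679
Converged (Δf/f < 1%). With the final f = 0.03679: V = √(2·1.09e+04·0.0241/(0.03679·408·602)) = 0.2411 m/s.
Q = V·A = 0.2411·(π/4·0.0241²) = 0.00011 m³/s = 1.10×10^-4 m³/s.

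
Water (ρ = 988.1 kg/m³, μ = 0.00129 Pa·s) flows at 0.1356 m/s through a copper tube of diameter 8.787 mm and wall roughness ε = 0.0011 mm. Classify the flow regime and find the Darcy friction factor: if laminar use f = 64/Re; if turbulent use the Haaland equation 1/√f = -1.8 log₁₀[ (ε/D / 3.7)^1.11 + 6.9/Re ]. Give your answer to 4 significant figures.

Re = ρVD/μ = 988.1·0.1356·0.008787/0.00129 = 912.7.
Re < 2300 → laminar, so f = 64/Re = 0.07012 (roughness is irrelevant in laminar flow).

f ≈ 0.07012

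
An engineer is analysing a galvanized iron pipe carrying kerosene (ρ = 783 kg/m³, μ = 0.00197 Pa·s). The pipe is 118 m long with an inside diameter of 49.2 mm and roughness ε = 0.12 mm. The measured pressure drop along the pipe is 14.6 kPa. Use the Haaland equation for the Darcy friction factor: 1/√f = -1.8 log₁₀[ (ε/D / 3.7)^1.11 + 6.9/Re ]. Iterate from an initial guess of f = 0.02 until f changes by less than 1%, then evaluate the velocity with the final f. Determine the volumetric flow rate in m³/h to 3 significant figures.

Rearranging Darcy-Weisbach: V = √(2·ΔP·D/(f·L·ρ)). With ε/D = 0.00012/0.0492 = 0.00244, iterate starting from f = 0.02:
  f = 0.02 → V = √(2·1.46e+04·0.0492/(0.02·118·783)) = 0.8817 m/s; Re = ρVD/μ = 1.724e+04; f → 0.03094
  f = 0.03094 → V = 0.7089 m/s; Re = 1.386e+04; f → 0.03209
  f = 0.03209 → V = 0.6961 m/s; Re = 1.361e+04; f → 0.0322
Converged (Δf/f < 1%). With the final f = 0.0322: V = √(2·1.46e+04·0.0492/(0.0322·118·783)) = 0.6949 m/s.
Q = V·A = 0.6949·(π/4·0.0492²) = 0.001321 m³/s = 4.76 m³/h.

Q ≈ 4.76 m³/h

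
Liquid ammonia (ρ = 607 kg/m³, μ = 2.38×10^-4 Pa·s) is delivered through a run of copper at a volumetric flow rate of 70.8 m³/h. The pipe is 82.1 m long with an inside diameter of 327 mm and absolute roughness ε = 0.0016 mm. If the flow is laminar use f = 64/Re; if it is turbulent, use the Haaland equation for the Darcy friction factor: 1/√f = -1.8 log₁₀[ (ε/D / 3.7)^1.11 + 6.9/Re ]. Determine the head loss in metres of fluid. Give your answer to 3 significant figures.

Q = 70.8 m³/h = 70.8/3600 = 0.01967 m³/s.
Cross-sectional area A = πD²/4 = π(0.327)²/4 = 0.08398 m²; mean velocity V = Q/A = 0.01967/0.08398 = 0.2342 m/s.
Reynolds number Re = ρVD/μ = 607 · 0.2342 · 0.327 / 0.000238 = 1.953e+05.
Re > 4000 → turbulent. Relative roughness ε/D = 1.6e-06/0.327 = 4.89e-06. Haaland: 1/√f = -1.8 log₁₀[(4.89e-06/3.7)^1.11 + 6.9/1.953e+05] = -1.8 log₁₀[2.98e-07 + 3.53e-05] = 8.007, so f = 0.0156.
Darcy-Weisbach: ΔP = f(L/D)(ρV²/2) = 0.0156·(82.1/0.327)·(607·0.2342²/2) = 0.0156·251.1·16.64 = 65.18 Pa.
Head loss h_f = ΔP/(ρg) = 65.18/(607·9.81) = 0.0109 m.

h_f ≈ 0.0109 m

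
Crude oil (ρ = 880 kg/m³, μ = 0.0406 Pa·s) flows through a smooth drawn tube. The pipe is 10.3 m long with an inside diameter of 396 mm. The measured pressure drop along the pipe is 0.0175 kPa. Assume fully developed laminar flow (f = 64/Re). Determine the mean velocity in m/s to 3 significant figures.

For laminar flow, f = 64/Re with Re = ρVD/μ, so Darcy-Weisbach reduces to ΔP = 32μLV/D². Solving for V: V = ΔP·D²/(32μL) = 17.5·(0.396)²/(32·0.0406·10.3) = 0.2051 m/s.
Check: Re = ρVD/μ = 880·0.2051·0.396/0.0406 = 1760 < 2300, so the laminar assumption holds.

V ≈ 0.205 m/s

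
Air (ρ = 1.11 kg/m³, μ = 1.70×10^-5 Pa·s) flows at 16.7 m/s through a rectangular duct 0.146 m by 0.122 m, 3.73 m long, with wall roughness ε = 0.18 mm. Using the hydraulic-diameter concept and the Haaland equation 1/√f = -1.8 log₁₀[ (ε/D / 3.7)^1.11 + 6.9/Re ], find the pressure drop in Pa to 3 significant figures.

Hydraulic diameter D_h = 4A/P = 4·(0.146·0.122)/(2·(0.146+0.122)) = 0.07125/0.536 = 0.1329 m.
Re = ρVD_h/μ = 1.11·16.7·0.1329/1.7e-05 = 1.449e+05.
ε/D_h = 0.00018/0.1329 = 0.00135; Haaland gives 1/√f = -1.8 log₁₀[0.000153+4.76e-05] = 6.655, so f = 0.02258.
ΔP = f(L/D_h)(ρV²/2) = 0.02258·3.73/0.1329·154.8 = 98.08 Pa.

ΔP ≈ 98.1 Pa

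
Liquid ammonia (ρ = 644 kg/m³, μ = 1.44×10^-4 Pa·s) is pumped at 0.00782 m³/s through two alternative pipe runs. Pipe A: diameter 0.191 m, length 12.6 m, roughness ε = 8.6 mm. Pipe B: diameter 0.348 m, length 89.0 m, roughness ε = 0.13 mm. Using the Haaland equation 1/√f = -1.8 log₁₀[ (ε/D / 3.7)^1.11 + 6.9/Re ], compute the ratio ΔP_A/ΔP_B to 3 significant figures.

ΔP_A/ΔP_B ≈ 10.3

Pipe A: V = Q/A = 0.00782/0.02865 = 0.2729 m/s; Re = 2.331e+05; ε/D = 0.045; Haaland → f = 0.06844; ΔP_A = f(L/D)(ρV²/2) = 108.3 Pa.
Pipe B: V = Q/A = 0.00782/0.09511 = 0.08222 m/s; Re = 1.28e+05; ε/D = 0.000374; Haaland → f = 0.01888; ΔP_B = f(L/D)(ρV²/2) = 10.51 Pa.
ΔP_A/ΔP_B = 108.3/10.51 = 10.3.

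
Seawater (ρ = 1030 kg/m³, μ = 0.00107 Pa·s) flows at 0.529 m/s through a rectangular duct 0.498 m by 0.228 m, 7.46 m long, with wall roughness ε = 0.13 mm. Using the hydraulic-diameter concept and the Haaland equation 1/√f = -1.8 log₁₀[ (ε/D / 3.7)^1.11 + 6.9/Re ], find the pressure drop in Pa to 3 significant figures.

Hydraulic diameter D_h = 4A/P = 4·(0.498·0.228)/(2·(0.498+0.228)) = 0.4542/1.452 = 0.3128 m.
Re = ρVD_h/μ = 1030·0.529·0.3128/0.00107 = 1.593e+05.
ε/D_h = 0.00013/0.3128 = 0.000416; Haaland gives 1/√f = -1.8 log₁₀[4.13e-05+4.33e-05] = 7.33, so f = 0.01861.
ΔP = f(L/D_h)(ρV²/2) = 0.01861·7.46/0.3128·144.1 = 63.96 Pa.

ΔP ≈ 64.0 Pa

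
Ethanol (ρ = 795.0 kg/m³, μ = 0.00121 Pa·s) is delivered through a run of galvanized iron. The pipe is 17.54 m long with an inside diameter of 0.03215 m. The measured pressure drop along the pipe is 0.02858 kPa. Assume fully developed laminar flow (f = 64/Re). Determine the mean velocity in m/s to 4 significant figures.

For laminar flow, f = 64/Re with Re = ρVD/μ, so Darcy-Weisbach reduces to ΔP = 32μLV/D². Solving for V: V = ΔP·D²/(32μL) = 28.58·(0.03215)²/(32·0.00121·17.54) = 0.0435 m/s.
Check: Re = ρVD/μ = 795·0.0435·0.03215/0.00121 = 918.8 < 2300, so the laminar assumption holds.

V ≈ 0.04350 m/s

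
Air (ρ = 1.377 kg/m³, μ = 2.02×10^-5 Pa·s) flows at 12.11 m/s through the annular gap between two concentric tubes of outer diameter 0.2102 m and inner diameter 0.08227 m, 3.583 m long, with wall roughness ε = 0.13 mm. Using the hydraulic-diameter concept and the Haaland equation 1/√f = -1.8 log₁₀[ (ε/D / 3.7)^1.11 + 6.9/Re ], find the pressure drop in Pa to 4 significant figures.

Hydraulic diameter D_h = 4A/P = D_o - D_i = 0.2102 - 0.08227 = 0.1279 m.
Re = ρVD_h/μ = 1.377·12.11·0.1279/2.02e-05 = 1.056e+05.
ε/D_h = 0.00013/0.1279 = 0.00102; Haaland gives 1/√f = -1.8 log₁₀[0.000111+6.53e-05] = 6.755, so f = 0.02192.
ΔP = f(L/D_h)(ρV²/2) = 0.02192·3.583/0.1279·101 = 61.98 Pa.

ΔP ≈ 61.98 Pa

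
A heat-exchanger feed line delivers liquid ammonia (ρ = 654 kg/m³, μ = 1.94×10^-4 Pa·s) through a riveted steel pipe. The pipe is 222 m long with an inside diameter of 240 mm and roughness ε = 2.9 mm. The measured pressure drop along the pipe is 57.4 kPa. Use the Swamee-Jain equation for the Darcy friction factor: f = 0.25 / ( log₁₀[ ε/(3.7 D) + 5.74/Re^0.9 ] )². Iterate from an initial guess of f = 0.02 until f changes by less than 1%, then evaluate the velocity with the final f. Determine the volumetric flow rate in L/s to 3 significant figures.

Q ≈ 97.9 L/s

Rearranging Darcy-Weisbach: V = √(2·ΔP·D/(f·L·ρ)). With ε/D = 0.0029/0.24 = 0.0121, iterate starting from f = 0.02:
  f = 0.02 → V = √(2·5.74e+04·0.24/(0.02·222·654)) = 3.08 m/s; Re = ρVD/μ = 2.492e+06; f → 0.04049
  f = 0.04049 → V = 2.165 m/s; Re = 1.751e+06; f → 0.04051
Converged (Δf/f < 1%). With the final f = 0.04051: V = √(2·5.74e+04·0.24/(0.04051·222·654)) = 2.164 m/s.
Q = V·A = 2.164·(π/4·0.24²) = 0.09791 m³/s = 97.9 L/s.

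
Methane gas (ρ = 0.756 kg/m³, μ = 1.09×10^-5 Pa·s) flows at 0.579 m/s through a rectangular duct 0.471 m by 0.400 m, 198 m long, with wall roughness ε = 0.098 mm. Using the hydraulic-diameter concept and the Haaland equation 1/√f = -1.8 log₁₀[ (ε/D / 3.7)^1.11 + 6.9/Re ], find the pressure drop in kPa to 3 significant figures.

Hydraulic diameter D_h = 4A/P = 4·(0.471·0.4)/(2·(0.471+0.4)) = 0.7536/1.742 = 0.4326 m.
Re = ρVD_h/μ = 0.756·0.579·0.4326/1.09e-05 = 1.737e+04.
ε/D_h = 9.8e-05/0.4326 = 0.000227; Haaland gives 1/√f = -1.8 log₁₀[2.11e-05+0.000397] = 6.081, so f = 0.02704.
ΔP = f(L/D_h)(ρV²/2) = 0.02704·198/0.4326·0.1267 = 1.568 Pa.
ΔP = 0.00157 kPa.

ΔP ≈ 0.00157 kPa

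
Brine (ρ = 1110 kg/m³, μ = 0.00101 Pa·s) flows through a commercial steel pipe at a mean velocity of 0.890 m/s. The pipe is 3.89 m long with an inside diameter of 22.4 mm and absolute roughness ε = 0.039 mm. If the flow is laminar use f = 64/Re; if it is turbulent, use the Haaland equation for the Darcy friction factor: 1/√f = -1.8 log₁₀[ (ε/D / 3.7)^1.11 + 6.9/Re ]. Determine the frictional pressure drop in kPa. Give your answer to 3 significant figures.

Reynolds number Re = ρVD/μ = 1110 · 0.89 · 0.0224 / 0.00101 = 2.191e+04.
Re > 4000 → turbulent. Relative roughness ε/D = 3.9e-05/0.0224 = 0.00174. Haaland: 1/√f = -1.8 log₁₀[(0.00174/3.7)^1.11 + 6.9/2.191e+04] = -1.8 log₁₀[0.000203 + 0.000315] = 5.915, so f = 0.02858.
Darcy-Weisbach: ΔP = f(L/D)(ρV²/2) = 0.02858·(3.89/0.0224)·(1110·0.89²/2) = 0.02858·173.7·439.6 = 2182 Pa.
ΔP = 2182 Pa = 2.18 kPa.

ΔP ≈ 2.18 kPa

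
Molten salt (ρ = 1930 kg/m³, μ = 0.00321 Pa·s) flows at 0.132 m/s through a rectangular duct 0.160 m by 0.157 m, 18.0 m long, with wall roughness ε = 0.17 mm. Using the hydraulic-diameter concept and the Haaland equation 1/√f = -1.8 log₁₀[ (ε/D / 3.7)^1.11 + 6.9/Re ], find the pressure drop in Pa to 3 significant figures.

Hydraulic diameter D_h = 4A/P = 4·(0.16·0.157)/(2·(0.16+0.157)) = 0.1005/0.634 = 0.1585 m.
Re = ρVD_h/μ = 1930·0.132·0.1585/0.00321 = 1.258e+04.
ε/D_h = 0.00017/0.1585 = 0.00107; Haaland gives 1/√f = -1.8 log₁₀[0.000118+0.000549] = 5.717, so f = 0.0306.
ΔP = f(L/D_h)(ρV²/2) = 0.0306·18/0.1585·16.81 = 58.43 Pa.

ΔP ≈ 58.4 Pa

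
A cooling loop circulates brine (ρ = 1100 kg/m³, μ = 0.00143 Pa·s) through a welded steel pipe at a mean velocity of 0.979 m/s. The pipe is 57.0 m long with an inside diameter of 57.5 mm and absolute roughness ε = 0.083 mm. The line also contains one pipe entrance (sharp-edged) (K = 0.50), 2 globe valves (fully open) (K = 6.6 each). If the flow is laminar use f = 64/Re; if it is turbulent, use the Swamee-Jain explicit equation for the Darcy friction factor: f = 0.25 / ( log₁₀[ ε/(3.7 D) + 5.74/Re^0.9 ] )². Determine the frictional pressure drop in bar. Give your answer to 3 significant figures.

Reynolds number Re = ρVD/μ = 1100 · 0.979 · 0.0575 / 0.00143 = 4.33e+04.
Re > 4000 → turbulent. Relative roughness ε/D = 8.3e-05/0.0575 = 0.00144. Swamee-Jain: f = 0.25/(log₁₀[0.00144/3.7 + 5.74/4.33e+04^0.9])² = 0.25/(log₁₀[0.00039 + 0.000386])² = 0.25/(-3.11)² = 0.02584.
Total minor-loss coefficient ΣK = 1·0.5 + 2·6.6 = 13.7.
ΔP = [f·L/D + ΣK]·(ρV²/2) = [0.02584·57/0.0575 + 13.7]·(1100·0.979²/2) = [25.62 + 13.7]·527.1 = 2.073e+04 Pa.
ΔP = 2.073e+04 Pa = 0.207 bar.

ΔP ≈ 0.207 bar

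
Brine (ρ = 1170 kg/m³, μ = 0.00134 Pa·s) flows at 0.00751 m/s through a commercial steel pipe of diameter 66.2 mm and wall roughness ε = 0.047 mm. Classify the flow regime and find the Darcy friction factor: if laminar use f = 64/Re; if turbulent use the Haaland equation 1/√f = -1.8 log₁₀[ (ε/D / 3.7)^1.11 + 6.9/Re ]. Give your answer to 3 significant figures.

f ≈ 0.147

Re = ρVD/μ = 1170·0.00751·0.0662/0.00134 = 434.1.
Re < 2300 → laminar, so f = 64/Re = 0.1474 (roughness is irrelevant in laminar flow).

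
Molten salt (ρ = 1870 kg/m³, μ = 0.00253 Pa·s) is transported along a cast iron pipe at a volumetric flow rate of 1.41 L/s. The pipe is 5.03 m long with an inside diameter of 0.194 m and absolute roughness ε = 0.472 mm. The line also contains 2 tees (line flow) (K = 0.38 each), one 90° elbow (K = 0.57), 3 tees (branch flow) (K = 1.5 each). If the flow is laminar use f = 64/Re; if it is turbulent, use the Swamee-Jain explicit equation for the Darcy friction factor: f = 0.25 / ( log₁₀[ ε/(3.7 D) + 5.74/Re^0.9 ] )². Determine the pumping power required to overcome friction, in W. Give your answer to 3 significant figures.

P ≈ 0.0204 W

Q = 1.41 L/s = 1.41/1000 = 0.00141 m³/s.
Cross-sectional area A = πD²/4 = π(0.194)²/4 = 0.02956 m²; mean velocity V = Q/A = 0.00141/0.02956 = 0.0477 m/s.
Reynolds number Re = ρVD/μ = 1870 · 0.0477 · 0.194 / 0.00253 = 6840.
Re > 4000 → turbulent. Relative roughness ε/D = 0.000472/0.194 = 0.00243. Swamee-Jain: f = 0.25/(log₁₀[0.00243/3.7 + 5.74/6840^0.9])² = 0.25/(log₁₀[0.000658 + 0.00203])² = 0.25/(-2.571)² = 0.03783.
Total minor-loss coefficient ΣK = 2·0.38 + 1·0.57 + 3·1.5 = 5.83.
ΔP = [f·L/D + ΣK]·(ρV²/2) = [0.03783·5.03/0.194 + 5.83]·(1870·0.0477²/2) = [0.9808 + 5.83]·2.127 = 14.49 Pa.
Pumping power P = QΔP = 0.00141·14.49 = 0.02043 W = 0.0204 W.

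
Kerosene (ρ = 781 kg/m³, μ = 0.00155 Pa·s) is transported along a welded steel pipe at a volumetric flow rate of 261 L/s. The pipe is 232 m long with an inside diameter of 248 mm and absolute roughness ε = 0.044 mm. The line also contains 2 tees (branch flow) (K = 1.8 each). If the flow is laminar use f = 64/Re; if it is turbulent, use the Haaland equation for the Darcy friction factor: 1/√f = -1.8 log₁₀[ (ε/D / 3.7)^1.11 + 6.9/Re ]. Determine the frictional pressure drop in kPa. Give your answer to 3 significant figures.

ΔP ≈ 198 kPa

Q = 261 L/s = 261/1000 = 0.261 m³/s.
Cross-sectional area A = πD²/4 = π(0.248)²/4 = 0.04831 m²; mean velocity V = Q/A = 0.261/0.04831 = 5.403 m/s.
Reynolds number Re = ρVD/μ = 781 · 5.403 · 0.248 / 0.00155 = 6.752e+05.
Re > 4000 → turbulent. Relative roughness ε/D = 4.4e-05/0.248 = 0.000177. Haaland: 1/√f = -1.8 log₁₀[(0.000177/3.7)^1.11 + 6.9/6.752e+05] = -1.8 log₁₀[1.61e-05 + 1.02e-05] = 8.245, so f = 0.01471.
Total minor-loss coefficient ΣK = 2·1.8 = 3.6.
ΔP = [f·L/D + ΣK]·(ρV²/2) = [0.01471·232/0.248 + 3.6]·(781·5.403²/2) = [13.76 + 3.6]·1.14e+04 = 1.979e+05 Pa.
ΔP = 1.979e+05 Pa = 198 kPa.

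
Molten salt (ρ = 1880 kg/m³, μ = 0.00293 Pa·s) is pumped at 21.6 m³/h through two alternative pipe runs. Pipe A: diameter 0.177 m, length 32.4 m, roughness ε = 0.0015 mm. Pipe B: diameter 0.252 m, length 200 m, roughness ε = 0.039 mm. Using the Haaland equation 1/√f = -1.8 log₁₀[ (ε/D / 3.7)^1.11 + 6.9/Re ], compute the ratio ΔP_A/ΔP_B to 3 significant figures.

Pipe A: V = Q/A = 0.006/0.02461 = 0.2438 m/s; Re = 2.769e+04; ε/D = 8.47e-06; Haaland → f = 0.02378; ΔP_A = f(L/D)(ρV²/2) = 243.3 Pa.
Pipe B: V = Q/A = 0.006/0.04988 = 0.1203 m/s; Re = 1.945e+04; ε/D = 0.000155; Haaland → f = 0.02618; ΔP_B = f(L/D)(ρV²/2) = 282.7 Pa.
ΔP_A/ΔP_B = 243.3/282.7 = 0.861.

ΔP_A/ΔP_B ≈ 0.861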